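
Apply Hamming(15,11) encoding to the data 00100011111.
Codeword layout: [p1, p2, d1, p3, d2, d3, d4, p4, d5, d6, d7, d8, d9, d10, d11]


Parity bits: p1=1, p2=0, p3=1, p4=1

100101010011111


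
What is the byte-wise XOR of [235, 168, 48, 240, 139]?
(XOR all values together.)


XOR chain: 235 ^ 168 ^ 48 ^ 240 ^ 139 = 8

8


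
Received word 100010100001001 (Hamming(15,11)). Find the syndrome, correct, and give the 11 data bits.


Syndrome = 0: no error detected

Data: 01010001001 (no errors)


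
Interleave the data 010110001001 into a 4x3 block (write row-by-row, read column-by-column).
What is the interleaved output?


Matrix:
  010
  110
  001
  001
Read columns: 010011000011

010011000011


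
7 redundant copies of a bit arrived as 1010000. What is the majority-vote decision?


Ones: 2 out of 7
Threshold: 4

0 (2/7 voted 1)


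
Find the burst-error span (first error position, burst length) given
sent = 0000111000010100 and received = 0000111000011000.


XOR: 0000000000001100

Burst at position 12, length 2


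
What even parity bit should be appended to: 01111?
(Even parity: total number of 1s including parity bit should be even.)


Number of 1s in data: 4
Parity bit: 0

0


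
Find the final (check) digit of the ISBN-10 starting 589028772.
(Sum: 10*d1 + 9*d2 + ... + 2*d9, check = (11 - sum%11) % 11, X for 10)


Weighted sum: 299
299 mod 11 = 2

Check digit: 9


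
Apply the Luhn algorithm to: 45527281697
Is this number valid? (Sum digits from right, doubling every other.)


Luhn sum = 57
57 mod 10 = 7

Invalid (Luhn sum mod 10 = 7)


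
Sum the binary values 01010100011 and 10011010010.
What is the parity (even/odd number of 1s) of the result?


01010100011 = 675
10011010010 = 1234
Sum = 1909 = 11101110101
1s count = 8

even parity (8 ones in 11101110101)


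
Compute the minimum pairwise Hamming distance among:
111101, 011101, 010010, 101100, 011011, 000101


Comparing all pairs, minimum distance: 1
Can detect 0 errors, correct 0 errors

1


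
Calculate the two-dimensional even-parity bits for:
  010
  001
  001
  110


Row parities: 1110
Column parities: 100

Row P: 1110, Col P: 100, Corner: 1


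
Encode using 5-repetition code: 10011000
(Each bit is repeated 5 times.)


Each bit -> 5 copies

1111100000000001111111111000000000000000


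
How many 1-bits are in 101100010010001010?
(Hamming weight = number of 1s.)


Counting 1s in 101100010010001010

7


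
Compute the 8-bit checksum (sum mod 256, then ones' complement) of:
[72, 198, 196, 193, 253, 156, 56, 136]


Sum = 1260 mod 256 = 236
Complement = 19

19


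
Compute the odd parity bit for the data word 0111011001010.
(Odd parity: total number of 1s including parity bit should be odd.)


Number of 1s in data: 7
Parity bit: 0

0


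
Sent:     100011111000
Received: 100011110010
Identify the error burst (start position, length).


XOR: 000000001010

Burst at position 8, length 3


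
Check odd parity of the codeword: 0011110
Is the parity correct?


Number of 1s: 4

No, parity error (4 ones)


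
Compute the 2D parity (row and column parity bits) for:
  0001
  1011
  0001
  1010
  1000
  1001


Row parities: 111010
Column parities: 0000

Row P: 111010, Col P: 0000, Corner: 0


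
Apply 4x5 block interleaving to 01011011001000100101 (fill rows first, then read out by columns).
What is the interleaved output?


Matrix:
  01011
  01100
  10001
  00101
Read columns: 00101100010110001011

00101100010110001011


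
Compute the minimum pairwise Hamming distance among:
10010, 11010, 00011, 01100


Comparing all pairs, minimum distance: 1
Can detect 0 errors, correct 0 errors

1


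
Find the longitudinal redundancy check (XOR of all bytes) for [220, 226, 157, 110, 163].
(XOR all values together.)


XOR chain: 220 ^ 226 ^ 157 ^ 110 ^ 163 = 110

110


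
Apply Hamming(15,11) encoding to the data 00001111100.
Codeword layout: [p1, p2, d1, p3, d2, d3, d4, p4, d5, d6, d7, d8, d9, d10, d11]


Parity bits: p1=1, p2=0, p3=0, p4=1

100000011111100


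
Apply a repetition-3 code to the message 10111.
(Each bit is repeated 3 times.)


Each bit -> 3 copies

111000111111111


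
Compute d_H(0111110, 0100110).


XOR: 0011000
Count of 1s: 2

2


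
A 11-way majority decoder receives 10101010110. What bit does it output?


Ones: 6 out of 11
Threshold: 6

1 (6/11 voted 1)


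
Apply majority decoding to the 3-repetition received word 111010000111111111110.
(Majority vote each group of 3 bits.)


Groups: 111, 010, 000, 111, 111, 111, 110
Majority votes: 1001111

1001111


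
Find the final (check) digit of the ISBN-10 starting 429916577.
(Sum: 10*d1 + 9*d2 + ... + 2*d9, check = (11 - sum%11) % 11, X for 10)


Weighted sum: 284
284 mod 11 = 9

Check digit: 2


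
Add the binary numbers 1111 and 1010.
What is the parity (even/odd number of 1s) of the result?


1111 = 15
1010 = 10
Sum = 25 = 11001
1s count = 3

odd parity (3 ones in 11001)


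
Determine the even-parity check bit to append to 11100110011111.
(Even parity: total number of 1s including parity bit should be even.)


Number of 1s in data: 10
Parity bit: 0

0


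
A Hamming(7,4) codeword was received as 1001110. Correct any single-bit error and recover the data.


Syndrome = 6: error at position 6

Data: 0100 (corrected bit 6)


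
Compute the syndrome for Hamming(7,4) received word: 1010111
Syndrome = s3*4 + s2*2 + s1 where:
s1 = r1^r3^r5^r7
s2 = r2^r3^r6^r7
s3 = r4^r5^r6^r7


s1=0, s2=1, s3=1

Syndrome = 6 (error at position 6)


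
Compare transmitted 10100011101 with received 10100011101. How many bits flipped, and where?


XOR: 00000000000

0 errors (received matches sent)


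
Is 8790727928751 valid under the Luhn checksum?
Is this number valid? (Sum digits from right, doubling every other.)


Luhn sum = 67
67 mod 10 = 7

Invalid (Luhn sum mod 10 = 7)


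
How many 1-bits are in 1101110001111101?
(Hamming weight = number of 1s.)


Counting 1s in 1101110001111101

11


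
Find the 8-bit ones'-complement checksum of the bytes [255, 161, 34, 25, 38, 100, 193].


Sum = 806 mod 256 = 38
Complement = 217

217


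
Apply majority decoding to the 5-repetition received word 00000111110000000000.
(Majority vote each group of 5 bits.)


Groups: 00000, 11111, 00000, 00000
Majority votes: 0100

0100


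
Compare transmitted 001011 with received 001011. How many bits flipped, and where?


XOR: 000000

0 errors (received matches sent)


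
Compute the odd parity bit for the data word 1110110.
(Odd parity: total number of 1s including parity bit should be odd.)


Number of 1s in data: 5
Parity bit: 0

0


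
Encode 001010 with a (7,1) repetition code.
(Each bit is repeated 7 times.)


Each bit -> 7 copies

000000000000001111111000000011111110000000


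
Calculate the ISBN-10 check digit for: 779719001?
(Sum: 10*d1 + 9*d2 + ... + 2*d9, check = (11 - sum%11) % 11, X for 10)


Weighted sum: 307
307 mod 11 = 10

Check digit: 1


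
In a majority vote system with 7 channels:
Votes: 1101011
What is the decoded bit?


Ones: 5 out of 7
Threshold: 4

1 (5/7 voted 1)


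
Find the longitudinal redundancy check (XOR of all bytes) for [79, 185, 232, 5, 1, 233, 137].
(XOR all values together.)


XOR chain: 79 ^ 185 ^ 232 ^ 5 ^ 1 ^ 233 ^ 137 = 122

122


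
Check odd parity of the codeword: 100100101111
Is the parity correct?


Number of 1s: 7

Yes, parity is correct (7 ones)


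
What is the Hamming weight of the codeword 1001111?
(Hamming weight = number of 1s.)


Counting 1s in 1001111

5


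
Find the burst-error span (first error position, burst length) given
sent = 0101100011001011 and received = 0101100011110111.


XOR: 0000000000111100

Burst at position 10, length 4


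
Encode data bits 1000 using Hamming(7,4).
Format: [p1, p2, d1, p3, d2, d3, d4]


Parity bits: p1=1, p2=1, p3=0

1110000


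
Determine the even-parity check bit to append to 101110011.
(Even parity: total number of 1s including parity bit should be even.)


Number of 1s in data: 6
Parity bit: 0

0


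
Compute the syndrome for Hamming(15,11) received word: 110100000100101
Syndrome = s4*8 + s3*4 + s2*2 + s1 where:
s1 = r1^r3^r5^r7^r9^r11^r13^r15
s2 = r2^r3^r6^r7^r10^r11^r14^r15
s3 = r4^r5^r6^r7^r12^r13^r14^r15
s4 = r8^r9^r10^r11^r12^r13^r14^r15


s1=1, s2=1, s3=1, s4=1

Syndrome = 15 (error at position 15)


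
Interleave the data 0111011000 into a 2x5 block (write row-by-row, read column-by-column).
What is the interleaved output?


Matrix:
  01110
  11000
Read columns: 0111101000

0111101000


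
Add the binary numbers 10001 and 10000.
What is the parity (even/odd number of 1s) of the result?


10001 = 17
10000 = 16
Sum = 33 = 100001
1s count = 2

even parity (2 ones in 100001)


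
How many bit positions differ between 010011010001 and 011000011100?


XOR: 001011001101
Count of 1s: 6

6


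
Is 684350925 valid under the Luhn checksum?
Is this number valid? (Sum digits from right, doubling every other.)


Luhn sum = 46
46 mod 10 = 6

Invalid (Luhn sum mod 10 = 6)


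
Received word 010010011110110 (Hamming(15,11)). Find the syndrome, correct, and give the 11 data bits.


Syndrome = 4: error at position 4

Data: 01001110110 (corrected bit 4)


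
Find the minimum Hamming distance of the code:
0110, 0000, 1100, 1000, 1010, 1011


Comparing all pairs, minimum distance: 1
Can detect 0 errors, correct 0 errors

1


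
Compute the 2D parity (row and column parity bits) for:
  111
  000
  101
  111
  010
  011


Row parities: 100110
Column parities: 100

Row P: 100110, Col P: 100, Corner: 1


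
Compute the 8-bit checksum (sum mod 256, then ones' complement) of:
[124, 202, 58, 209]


Sum = 593 mod 256 = 81
Complement = 174

174


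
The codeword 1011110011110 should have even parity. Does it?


Number of 1s: 9

No, parity error (9 ones)


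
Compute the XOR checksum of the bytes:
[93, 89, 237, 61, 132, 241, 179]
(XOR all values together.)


XOR chain: 93 ^ 89 ^ 237 ^ 61 ^ 132 ^ 241 ^ 179 = 18

18


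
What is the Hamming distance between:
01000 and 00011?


XOR: 01011
Count of 1s: 3

3


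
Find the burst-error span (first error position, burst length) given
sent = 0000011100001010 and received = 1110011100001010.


XOR: 1110000000000000

Burst at position 0, length 3


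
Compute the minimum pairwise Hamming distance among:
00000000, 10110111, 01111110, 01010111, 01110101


Comparing all pairs, minimum distance: 2
Can detect 1 errors, correct 0 errors

2


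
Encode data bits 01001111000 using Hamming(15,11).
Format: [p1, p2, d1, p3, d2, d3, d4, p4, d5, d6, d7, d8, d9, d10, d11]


Parity bits: p1=1, p2=0, p3=0, p4=0

100010001111000


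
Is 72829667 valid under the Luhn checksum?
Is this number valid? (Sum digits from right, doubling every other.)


Luhn sum = 41
41 mod 10 = 1

Invalid (Luhn sum mod 10 = 1)


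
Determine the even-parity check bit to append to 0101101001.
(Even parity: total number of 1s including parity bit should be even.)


Number of 1s in data: 5
Parity bit: 1

1


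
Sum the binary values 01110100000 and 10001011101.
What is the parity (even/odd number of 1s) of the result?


01110100000 = 928
10001011101 = 1117
Sum = 2045 = 11111111101
1s count = 10

even parity (10 ones in 11111111101)


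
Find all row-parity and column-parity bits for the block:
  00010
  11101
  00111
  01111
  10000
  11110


Row parities: 101010
Column parities: 11001

Row P: 101010, Col P: 11001, Corner: 1


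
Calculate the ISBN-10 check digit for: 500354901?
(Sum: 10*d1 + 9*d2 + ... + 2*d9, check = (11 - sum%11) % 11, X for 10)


Weighted sum: 159
159 mod 11 = 5

Check digit: 6


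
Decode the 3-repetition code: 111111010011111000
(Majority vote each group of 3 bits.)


Groups: 111, 111, 010, 011, 111, 000
Majority votes: 110110

110110


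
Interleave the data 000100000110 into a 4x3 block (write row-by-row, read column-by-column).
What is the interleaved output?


Matrix:
  000
  100
  000
  110
Read columns: 010100010000

010100010000


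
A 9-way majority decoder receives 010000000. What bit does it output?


Ones: 1 out of 9
Threshold: 5

0 (1/9 voted 1)


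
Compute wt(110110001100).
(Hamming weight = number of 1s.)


Counting 1s in 110110001100

6


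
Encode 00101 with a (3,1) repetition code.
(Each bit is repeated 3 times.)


Each bit -> 3 copies

000000111000111


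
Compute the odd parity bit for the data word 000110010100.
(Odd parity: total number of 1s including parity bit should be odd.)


Number of 1s in data: 4
Parity bit: 1

1


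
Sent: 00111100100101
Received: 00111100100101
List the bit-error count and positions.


XOR: 00000000000000

0 errors (received matches sent)


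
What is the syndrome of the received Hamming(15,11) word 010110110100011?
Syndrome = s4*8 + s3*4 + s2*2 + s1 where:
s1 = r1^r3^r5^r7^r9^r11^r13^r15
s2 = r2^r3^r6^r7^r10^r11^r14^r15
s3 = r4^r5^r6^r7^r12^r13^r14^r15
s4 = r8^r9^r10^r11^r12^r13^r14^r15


s1=1, s2=1, s3=1, s4=0

Syndrome = 7 (error at position 7)


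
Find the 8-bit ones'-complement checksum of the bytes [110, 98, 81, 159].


Sum = 448 mod 256 = 192
Complement = 63

63


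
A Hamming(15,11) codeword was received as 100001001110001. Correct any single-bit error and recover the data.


Syndrome = 0: no error detected

Data: 00101110001 (no errors)


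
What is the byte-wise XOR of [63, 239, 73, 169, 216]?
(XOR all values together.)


XOR chain: 63 ^ 239 ^ 73 ^ 169 ^ 216 = 232

232


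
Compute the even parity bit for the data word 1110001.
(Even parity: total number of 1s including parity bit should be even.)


Number of 1s in data: 4
Parity bit: 0

0


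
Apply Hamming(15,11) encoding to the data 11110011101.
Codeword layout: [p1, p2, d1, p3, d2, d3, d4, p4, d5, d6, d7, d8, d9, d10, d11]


Parity bits: p1=0, p2=1, p3=0, p4=0

011011100011101


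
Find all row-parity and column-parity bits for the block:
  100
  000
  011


Row parities: 100
Column parities: 111

Row P: 100, Col P: 111, Corner: 1


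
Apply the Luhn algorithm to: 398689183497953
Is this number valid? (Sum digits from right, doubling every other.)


Luhn sum = 86
86 mod 10 = 6

Invalid (Luhn sum mod 10 = 6)


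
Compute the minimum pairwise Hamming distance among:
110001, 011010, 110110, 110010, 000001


Comparing all pairs, minimum distance: 1
Can detect 0 errors, correct 0 errors

1


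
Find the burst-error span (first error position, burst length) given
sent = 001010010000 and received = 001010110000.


XOR: 000000100000

Burst at position 6, length 1


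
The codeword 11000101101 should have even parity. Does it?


Number of 1s: 6

Yes, parity is correct (6 ones)


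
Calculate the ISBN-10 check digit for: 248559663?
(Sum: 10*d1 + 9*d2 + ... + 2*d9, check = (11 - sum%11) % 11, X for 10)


Weighted sum: 278
278 mod 11 = 3

Check digit: 8


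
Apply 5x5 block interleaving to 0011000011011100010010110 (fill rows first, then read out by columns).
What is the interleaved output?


Matrix:
  00110
  00011
  01110
  00100
  10110
Read columns: 0000100100101111110101000

0000100100101111110101000


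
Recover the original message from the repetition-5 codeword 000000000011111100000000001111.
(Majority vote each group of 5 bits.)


Groups: 00000, 00000, 11111, 10000, 00000, 01111
Majority votes: 001001

001001


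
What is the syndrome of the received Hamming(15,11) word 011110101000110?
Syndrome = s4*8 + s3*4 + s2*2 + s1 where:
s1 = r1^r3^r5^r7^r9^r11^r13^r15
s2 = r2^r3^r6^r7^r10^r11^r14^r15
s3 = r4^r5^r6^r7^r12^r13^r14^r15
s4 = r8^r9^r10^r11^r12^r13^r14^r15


s1=1, s2=0, s3=1, s4=1

Syndrome = 13 (error at position 13)


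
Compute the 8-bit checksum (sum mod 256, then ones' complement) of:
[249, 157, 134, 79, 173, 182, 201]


Sum = 1175 mod 256 = 151
Complement = 104

104


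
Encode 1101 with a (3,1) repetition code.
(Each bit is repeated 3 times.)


Each bit -> 3 copies

111111000111


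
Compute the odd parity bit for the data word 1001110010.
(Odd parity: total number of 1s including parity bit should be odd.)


Number of 1s in data: 5
Parity bit: 0

0


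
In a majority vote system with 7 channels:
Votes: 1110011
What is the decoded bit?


Ones: 5 out of 7
Threshold: 4

1 (5/7 voted 1)


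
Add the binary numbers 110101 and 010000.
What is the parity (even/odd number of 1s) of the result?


110101 = 53
010000 = 16
Sum = 69 = 1000101
1s count = 3

odd parity (3 ones in 1000101)


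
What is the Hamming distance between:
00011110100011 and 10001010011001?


XOR: 10010100111010
Count of 1s: 7

7


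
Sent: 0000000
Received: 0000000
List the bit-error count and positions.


XOR: 0000000

0 errors (received matches sent)


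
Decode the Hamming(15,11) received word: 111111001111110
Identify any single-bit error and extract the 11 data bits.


Syndrome = 0: no error detected

Data: 11101111110 (no errors)


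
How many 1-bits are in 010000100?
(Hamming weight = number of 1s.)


Counting 1s in 010000100

2


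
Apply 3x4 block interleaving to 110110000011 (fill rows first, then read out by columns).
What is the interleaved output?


Matrix:
  1101
  1000
  0011
Read columns: 110100001101

110100001101


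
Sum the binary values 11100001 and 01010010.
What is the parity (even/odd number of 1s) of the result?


11100001 = 225
01010010 = 82
Sum = 307 = 100110011
1s count = 5

odd parity (5 ones in 100110011)


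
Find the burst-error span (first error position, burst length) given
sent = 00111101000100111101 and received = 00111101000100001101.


XOR: 00000000000000110000

Burst at position 14, length 2


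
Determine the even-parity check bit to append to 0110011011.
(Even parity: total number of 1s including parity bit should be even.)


Number of 1s in data: 6
Parity bit: 0

0


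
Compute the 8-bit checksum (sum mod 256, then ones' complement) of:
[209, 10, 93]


Sum = 312 mod 256 = 56
Complement = 199

199


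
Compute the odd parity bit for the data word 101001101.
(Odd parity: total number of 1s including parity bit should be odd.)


Number of 1s in data: 5
Parity bit: 0

0


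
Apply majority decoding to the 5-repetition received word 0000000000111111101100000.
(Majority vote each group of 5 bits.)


Groups: 00000, 00000, 11111, 11011, 00000
Majority votes: 00110

00110


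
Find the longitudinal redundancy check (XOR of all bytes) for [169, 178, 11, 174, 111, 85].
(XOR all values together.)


XOR chain: 169 ^ 178 ^ 11 ^ 174 ^ 111 ^ 85 = 132

132


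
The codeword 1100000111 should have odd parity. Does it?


Number of 1s: 5

Yes, parity is correct (5 ones)


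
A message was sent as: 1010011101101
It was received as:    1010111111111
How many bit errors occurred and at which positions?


XOR: 0000100010010

3 error(s) at position(s): 4, 8, 11


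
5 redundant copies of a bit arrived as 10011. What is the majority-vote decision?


Ones: 3 out of 5
Threshold: 3

1 (3/5 voted 1)


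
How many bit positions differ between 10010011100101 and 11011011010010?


XOR: 01001000110111
Count of 1s: 7

7


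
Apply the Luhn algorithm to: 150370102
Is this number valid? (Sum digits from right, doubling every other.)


Luhn sum = 18
18 mod 10 = 8

Invalid (Luhn sum mod 10 = 8)


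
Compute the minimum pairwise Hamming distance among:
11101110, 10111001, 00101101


Comparing all pairs, minimum distance: 3
Can detect 2 errors, correct 1 errors

3


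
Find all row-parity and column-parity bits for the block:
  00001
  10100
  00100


Row parities: 101
Column parities: 10001

Row P: 101, Col P: 10001, Corner: 0


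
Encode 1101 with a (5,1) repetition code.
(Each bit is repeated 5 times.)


Each bit -> 5 copies

11111111110000011111


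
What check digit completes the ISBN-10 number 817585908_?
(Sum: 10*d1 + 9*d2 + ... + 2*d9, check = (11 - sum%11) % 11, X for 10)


Weighted sum: 305
305 mod 11 = 8

Check digit: 3


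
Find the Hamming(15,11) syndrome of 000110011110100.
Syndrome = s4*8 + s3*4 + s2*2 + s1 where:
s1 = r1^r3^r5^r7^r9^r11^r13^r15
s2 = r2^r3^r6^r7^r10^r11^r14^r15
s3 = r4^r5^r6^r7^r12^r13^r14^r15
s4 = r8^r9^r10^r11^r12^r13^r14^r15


s1=0, s2=0, s3=1, s4=1

Syndrome = 12 (error at position 12)


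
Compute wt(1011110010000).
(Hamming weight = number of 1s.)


Counting 1s in 1011110010000

6


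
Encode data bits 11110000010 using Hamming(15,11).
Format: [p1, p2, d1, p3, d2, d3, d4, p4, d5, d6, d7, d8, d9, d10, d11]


Parity bits: p1=1, p2=0, p3=0, p4=1

101011110000010


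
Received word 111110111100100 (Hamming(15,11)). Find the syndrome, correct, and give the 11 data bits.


Syndrome = 0: no error detected

Data: 11011100100 (no errors)


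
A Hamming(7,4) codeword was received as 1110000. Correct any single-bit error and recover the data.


Syndrome = 0: no error detected

Data: 1000 (no errors)


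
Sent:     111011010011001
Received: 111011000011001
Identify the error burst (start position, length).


XOR: 000000010000000

Burst at position 7, length 1


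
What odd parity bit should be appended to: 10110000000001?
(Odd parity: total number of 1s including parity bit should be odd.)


Number of 1s in data: 4
Parity bit: 1

1


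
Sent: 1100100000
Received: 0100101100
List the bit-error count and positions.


XOR: 1000001100

3 error(s) at position(s): 0, 6, 7


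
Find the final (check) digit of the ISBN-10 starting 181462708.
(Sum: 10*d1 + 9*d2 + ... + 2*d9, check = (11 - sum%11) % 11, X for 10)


Weighted sum: 208
208 mod 11 = 10

Check digit: 1


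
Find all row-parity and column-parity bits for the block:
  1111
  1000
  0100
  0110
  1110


Row parities: 01101
Column parities: 1011

Row P: 01101, Col P: 1011, Corner: 1


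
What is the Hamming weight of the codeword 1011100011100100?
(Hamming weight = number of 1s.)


Counting 1s in 1011100011100100

8


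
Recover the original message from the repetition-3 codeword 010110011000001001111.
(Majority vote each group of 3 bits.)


Groups: 010, 110, 011, 000, 001, 001, 111
Majority votes: 0110001

0110001


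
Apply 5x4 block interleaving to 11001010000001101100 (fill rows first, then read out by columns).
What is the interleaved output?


Matrix:
  1100
  1010
  0000
  0110
  1100
Read columns: 11001100110101000000

11001100110101000000


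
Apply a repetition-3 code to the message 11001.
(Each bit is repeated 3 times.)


Each bit -> 3 copies

111111000000111


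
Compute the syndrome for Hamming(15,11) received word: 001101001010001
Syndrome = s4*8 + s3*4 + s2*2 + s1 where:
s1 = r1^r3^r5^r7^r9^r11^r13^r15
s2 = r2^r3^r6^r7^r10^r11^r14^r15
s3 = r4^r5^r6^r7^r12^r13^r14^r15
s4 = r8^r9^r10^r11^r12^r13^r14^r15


s1=0, s2=0, s3=1, s4=1

Syndrome = 12 (error at position 12)


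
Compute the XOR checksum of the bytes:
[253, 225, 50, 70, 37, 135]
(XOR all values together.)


XOR chain: 253 ^ 225 ^ 50 ^ 70 ^ 37 ^ 135 = 202

202


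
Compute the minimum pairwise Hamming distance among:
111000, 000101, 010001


Comparing all pairs, minimum distance: 2
Can detect 1 errors, correct 0 errors

2


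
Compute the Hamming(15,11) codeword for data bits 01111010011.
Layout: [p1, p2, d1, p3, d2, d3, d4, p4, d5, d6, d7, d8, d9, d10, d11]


Parity bits: p1=1, p2=1, p3=1, p4=0

110111101010011


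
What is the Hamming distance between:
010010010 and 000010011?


XOR: 010000001
Count of 1s: 2

2


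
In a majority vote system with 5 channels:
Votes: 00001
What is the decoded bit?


Ones: 1 out of 5
Threshold: 3

0 (1/5 voted 1)


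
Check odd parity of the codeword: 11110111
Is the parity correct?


Number of 1s: 7

Yes, parity is correct (7 ones)


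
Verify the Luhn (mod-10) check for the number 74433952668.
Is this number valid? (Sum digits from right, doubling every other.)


Luhn sum = 63
63 mod 10 = 3

Invalid (Luhn sum mod 10 = 3)


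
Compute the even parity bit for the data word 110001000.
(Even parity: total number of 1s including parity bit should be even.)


Number of 1s in data: 3
Parity bit: 1

1


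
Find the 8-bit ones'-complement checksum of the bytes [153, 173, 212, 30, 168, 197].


Sum = 933 mod 256 = 165
Complement = 90

90


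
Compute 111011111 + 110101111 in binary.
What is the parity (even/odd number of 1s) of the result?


111011111 = 479
110101111 = 431
Sum = 910 = 1110001110
1s count = 6

even parity (6 ones in 1110001110)


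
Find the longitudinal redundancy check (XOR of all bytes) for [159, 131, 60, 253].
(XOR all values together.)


XOR chain: 159 ^ 131 ^ 60 ^ 253 = 221

221


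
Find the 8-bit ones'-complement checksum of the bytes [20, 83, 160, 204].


Sum = 467 mod 256 = 211
Complement = 44

44


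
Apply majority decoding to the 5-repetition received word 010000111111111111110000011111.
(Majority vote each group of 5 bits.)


Groups: 01000, 01111, 11111, 11111, 00000, 11111
Majority votes: 011101

011101


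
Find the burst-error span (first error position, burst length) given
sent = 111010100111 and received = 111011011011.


XOR: 000001111100

Burst at position 5, length 5


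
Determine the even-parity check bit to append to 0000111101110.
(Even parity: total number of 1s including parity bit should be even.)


Number of 1s in data: 7
Parity bit: 1

1


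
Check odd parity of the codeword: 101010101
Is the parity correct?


Number of 1s: 5

Yes, parity is correct (5 ones)


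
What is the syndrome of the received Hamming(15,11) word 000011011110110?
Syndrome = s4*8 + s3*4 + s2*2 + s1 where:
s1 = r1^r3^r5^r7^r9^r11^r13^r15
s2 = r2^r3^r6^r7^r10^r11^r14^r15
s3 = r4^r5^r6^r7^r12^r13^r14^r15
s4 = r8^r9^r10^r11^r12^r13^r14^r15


s1=0, s2=0, s3=0, s4=0

Syndrome = 0 (no error)


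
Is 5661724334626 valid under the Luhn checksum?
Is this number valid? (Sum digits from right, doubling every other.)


Luhn sum = 64
64 mod 10 = 4

Invalid (Luhn sum mod 10 = 4)


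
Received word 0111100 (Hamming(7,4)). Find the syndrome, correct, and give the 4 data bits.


Syndrome = 0: no error detected

Data: 1100 (no errors)


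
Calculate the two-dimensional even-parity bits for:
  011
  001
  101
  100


Row parities: 0101
Column parities: 011

Row P: 0101, Col P: 011, Corner: 0


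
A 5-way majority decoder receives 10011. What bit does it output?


Ones: 3 out of 5
Threshold: 3

1 (3/5 voted 1)


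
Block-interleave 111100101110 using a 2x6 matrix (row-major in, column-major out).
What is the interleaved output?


Matrix:
  111100
  101110
Read columns: 111011110100

111011110100


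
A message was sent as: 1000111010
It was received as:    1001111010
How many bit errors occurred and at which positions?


XOR: 0001000000

1 error(s) at position(s): 3


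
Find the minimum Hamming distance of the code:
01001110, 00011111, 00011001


Comparing all pairs, minimum distance: 2
Can detect 1 errors, correct 0 errors

2


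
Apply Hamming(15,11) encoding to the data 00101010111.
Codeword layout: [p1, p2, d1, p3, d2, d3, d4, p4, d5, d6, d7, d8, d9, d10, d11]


Parity bits: p1=0, p2=0, p3=0, p4=1

000001011010111


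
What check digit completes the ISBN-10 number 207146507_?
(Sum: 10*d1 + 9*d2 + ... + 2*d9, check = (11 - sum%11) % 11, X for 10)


Weighted sum: 171
171 mod 11 = 6

Check digit: 5


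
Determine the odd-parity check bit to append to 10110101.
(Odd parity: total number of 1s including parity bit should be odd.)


Number of 1s in data: 5
Parity bit: 0

0


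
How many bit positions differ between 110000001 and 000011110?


XOR: 110011111
Count of 1s: 7

7


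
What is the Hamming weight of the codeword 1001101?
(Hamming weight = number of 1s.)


Counting 1s in 1001101

4


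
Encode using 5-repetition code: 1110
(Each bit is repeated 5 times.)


Each bit -> 5 copies

11111111111111100000


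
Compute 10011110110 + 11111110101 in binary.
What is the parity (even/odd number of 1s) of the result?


10011110110 = 1270
11111110101 = 2037
Sum = 3307 = 110011101011
1s count = 8

even parity (8 ones in 110011101011)


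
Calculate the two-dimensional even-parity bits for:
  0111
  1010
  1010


Row parities: 100
Column parities: 0111

Row P: 100, Col P: 0111, Corner: 1


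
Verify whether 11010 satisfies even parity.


Number of 1s: 3

No, parity error (3 ones)


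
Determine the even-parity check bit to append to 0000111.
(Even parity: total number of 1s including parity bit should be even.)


Number of 1s in data: 3
Parity bit: 1

1


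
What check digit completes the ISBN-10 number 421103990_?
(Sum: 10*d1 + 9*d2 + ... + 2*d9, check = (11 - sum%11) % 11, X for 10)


Weighted sum: 151
151 mod 11 = 8

Check digit: 3


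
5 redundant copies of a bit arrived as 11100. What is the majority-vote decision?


Ones: 3 out of 5
Threshold: 3

1 (3/5 voted 1)


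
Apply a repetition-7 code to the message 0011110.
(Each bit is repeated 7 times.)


Each bit -> 7 copies

0000000000000011111111111111111111111111110000000


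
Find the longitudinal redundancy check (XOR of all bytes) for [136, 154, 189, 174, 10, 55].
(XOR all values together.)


XOR chain: 136 ^ 154 ^ 189 ^ 174 ^ 10 ^ 55 = 60

60


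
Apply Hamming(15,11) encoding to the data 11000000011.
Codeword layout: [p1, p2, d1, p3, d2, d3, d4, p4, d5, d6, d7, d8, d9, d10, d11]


Parity bits: p1=1, p2=1, p3=1, p4=0

111110000000011


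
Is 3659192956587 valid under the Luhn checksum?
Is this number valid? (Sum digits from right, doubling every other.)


Luhn sum = 68
68 mod 10 = 8

Invalid (Luhn sum mod 10 = 8)


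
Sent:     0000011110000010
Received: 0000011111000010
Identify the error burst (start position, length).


XOR: 0000000001000000

Burst at position 9, length 1


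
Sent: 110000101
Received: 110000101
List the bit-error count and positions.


XOR: 000000000

0 errors (received matches sent)


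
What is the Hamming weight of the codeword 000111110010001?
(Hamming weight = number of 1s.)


Counting 1s in 000111110010001

7


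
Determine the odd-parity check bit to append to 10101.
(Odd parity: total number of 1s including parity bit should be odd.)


Number of 1s in data: 3
Parity bit: 0

0


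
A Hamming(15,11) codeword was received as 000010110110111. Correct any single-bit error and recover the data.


Syndrome = 7: error at position 7

Data: 01000110111 (corrected bit 7)


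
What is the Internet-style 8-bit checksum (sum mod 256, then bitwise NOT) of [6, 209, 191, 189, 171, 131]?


Sum = 897 mod 256 = 129
Complement = 126

126


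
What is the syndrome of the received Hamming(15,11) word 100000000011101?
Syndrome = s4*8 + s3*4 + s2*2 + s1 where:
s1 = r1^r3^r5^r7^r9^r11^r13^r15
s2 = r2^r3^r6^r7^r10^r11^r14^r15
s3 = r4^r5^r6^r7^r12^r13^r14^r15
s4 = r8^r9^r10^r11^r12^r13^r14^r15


s1=0, s2=0, s3=1, s4=0

Syndrome = 4 (error at position 4)


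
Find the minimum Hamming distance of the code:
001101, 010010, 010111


Comparing all pairs, minimum distance: 2
Can detect 1 errors, correct 0 errors

2


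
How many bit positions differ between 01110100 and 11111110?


XOR: 10001010
Count of 1s: 3

3


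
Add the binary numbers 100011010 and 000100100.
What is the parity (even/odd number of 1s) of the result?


100011010 = 282
000100100 = 36
Sum = 318 = 100111110
1s count = 6

even parity (6 ones in 100111110)


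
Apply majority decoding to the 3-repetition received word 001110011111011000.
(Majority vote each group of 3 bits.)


Groups: 001, 110, 011, 111, 011, 000
Majority votes: 011110

011110


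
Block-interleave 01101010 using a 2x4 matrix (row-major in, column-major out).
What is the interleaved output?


Matrix:
  0110
  1010
Read columns: 01101100

01101100


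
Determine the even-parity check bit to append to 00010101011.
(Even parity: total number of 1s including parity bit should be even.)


Number of 1s in data: 5
Parity bit: 1

1


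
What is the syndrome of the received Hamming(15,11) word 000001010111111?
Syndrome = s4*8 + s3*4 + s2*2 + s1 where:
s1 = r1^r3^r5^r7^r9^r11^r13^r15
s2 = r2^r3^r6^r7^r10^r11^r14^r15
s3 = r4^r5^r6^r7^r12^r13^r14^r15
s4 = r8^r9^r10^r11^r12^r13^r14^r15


s1=1, s2=1, s3=1, s4=1

Syndrome = 15 (error at position 15)


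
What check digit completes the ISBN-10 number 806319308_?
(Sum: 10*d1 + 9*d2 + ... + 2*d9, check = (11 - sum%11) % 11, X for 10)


Weighted sum: 228
228 mod 11 = 8

Check digit: 3


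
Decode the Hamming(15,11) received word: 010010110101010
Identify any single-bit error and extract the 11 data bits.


Syndrome = 0: no error detected

Data: 01010101010 (no errors)


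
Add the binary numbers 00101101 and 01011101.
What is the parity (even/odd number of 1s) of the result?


00101101 = 45
01011101 = 93
Sum = 138 = 10001010
1s count = 3

odd parity (3 ones in 10001010)


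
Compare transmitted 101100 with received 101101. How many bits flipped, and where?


XOR: 000001

1 error(s) at position(s): 5


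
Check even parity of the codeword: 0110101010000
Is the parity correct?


Number of 1s: 5

No, parity error (5 ones)


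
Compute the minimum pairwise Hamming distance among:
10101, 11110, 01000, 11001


Comparing all pairs, minimum distance: 2
Can detect 1 errors, correct 0 errors

2


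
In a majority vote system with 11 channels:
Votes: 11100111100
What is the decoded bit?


Ones: 7 out of 11
Threshold: 6

1 (7/11 voted 1)


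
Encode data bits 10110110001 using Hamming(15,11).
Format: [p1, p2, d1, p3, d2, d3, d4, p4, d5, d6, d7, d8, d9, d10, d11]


Parity bits: p1=0, p2=0, p3=1, p4=1

001101110110001


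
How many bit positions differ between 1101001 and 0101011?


XOR: 1000010
Count of 1s: 2

2


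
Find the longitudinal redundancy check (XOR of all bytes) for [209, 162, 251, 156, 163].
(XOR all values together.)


XOR chain: 209 ^ 162 ^ 251 ^ 156 ^ 163 = 183

183


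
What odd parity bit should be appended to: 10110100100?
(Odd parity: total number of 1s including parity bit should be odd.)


Number of 1s in data: 5
Parity bit: 0

0


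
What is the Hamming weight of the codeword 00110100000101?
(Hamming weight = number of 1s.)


Counting 1s in 00110100000101

5


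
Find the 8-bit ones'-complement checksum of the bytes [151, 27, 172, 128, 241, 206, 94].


Sum = 1019 mod 256 = 251
Complement = 4

4


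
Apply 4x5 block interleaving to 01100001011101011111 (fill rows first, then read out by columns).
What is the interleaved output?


Matrix:
  01100
  00101
  11010
  11111
Read columns: 00111011110100110101

00111011110100110101


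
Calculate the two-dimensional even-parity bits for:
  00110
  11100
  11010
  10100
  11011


Row parities: 01100
Column parities: 01111

Row P: 01100, Col P: 01111, Corner: 0


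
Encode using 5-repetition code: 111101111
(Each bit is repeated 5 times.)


Each bit -> 5 copies

111111111111111111110000011111111111111111111


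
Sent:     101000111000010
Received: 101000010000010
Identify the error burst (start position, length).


XOR: 000000101000000

Burst at position 6, length 3


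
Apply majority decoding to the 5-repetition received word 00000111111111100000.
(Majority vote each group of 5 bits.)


Groups: 00000, 11111, 11111, 00000
Majority votes: 0110

0110


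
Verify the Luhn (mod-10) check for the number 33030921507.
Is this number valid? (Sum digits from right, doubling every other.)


Luhn sum = 40
40 mod 10 = 0

Valid (Luhn sum mod 10 = 0)


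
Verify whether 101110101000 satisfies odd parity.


Number of 1s: 6

No, parity error (6 ones)


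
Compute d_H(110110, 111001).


XOR: 001111
Count of 1s: 4

4


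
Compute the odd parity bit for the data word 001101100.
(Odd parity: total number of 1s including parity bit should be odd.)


Number of 1s in data: 4
Parity bit: 1

1


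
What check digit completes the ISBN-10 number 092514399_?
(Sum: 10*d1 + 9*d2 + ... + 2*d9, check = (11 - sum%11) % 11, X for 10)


Weighted sum: 215
215 mod 11 = 6

Check digit: 5


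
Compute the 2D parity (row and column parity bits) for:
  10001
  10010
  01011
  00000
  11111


Row parities: 00101
Column parities: 10111

Row P: 00101, Col P: 10111, Corner: 0


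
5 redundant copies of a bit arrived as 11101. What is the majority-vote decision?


Ones: 4 out of 5
Threshold: 3

1 (4/5 voted 1)


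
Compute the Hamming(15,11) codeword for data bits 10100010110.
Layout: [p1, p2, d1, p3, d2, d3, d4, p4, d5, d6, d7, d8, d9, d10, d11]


Parity bits: p1=1, p2=0, p3=1, p4=1

101101010010110


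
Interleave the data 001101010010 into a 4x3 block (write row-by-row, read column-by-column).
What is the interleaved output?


Matrix:
  001
  101
  010
  010
Read columns: 010000111100

010000111100


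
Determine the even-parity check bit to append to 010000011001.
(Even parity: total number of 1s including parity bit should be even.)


Number of 1s in data: 4
Parity bit: 0

0


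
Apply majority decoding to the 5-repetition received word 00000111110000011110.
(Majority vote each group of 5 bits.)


Groups: 00000, 11111, 00000, 11110
Majority votes: 0101

0101


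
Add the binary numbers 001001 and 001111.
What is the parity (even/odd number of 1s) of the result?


001001 = 9
001111 = 15
Sum = 24 = 11000
1s count = 2

even parity (2 ones in 11000)


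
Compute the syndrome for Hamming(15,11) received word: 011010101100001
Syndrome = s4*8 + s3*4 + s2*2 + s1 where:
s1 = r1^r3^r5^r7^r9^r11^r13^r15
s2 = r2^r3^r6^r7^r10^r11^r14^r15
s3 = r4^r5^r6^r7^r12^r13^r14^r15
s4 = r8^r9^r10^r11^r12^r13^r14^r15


s1=1, s2=1, s3=1, s4=1

Syndrome = 15 (error at position 15)


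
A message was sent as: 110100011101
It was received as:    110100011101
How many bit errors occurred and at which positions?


XOR: 000000000000

0 errors (received matches sent)


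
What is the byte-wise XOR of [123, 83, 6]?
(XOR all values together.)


XOR chain: 123 ^ 83 ^ 6 = 46

46


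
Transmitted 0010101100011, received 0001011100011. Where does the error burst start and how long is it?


XOR: 0011110000000

Burst at position 2, length 4


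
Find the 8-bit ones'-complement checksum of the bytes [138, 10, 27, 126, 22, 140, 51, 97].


Sum = 611 mod 256 = 99
Complement = 156

156


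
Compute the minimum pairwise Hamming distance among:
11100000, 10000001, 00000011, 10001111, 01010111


Comparing all pairs, minimum distance: 2
Can detect 1 errors, correct 0 errors

2


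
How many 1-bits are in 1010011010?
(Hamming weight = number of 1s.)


Counting 1s in 1010011010

5


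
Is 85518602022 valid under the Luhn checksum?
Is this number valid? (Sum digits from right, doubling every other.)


Luhn sum = 37
37 mod 10 = 7

Invalid (Luhn sum mod 10 = 7)


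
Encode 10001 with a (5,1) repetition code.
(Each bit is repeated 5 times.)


Each bit -> 5 copies

1111100000000000000011111


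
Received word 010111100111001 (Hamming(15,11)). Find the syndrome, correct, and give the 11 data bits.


Syndrome = 0: no error detected

Data: 01110111001 (no errors)
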